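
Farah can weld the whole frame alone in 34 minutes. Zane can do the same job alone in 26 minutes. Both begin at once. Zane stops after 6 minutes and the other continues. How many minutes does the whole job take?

In the first 6 minutes the combined rate is 15/221, so 90/221 of the job is done, leaving 131/221.
After Zane leaves the rate is 1/34 per minute; the remaining 131/221 takes 262/13 minutes.
Total = 6 + 262/13 = 340/13 minutes.

340/13 minutes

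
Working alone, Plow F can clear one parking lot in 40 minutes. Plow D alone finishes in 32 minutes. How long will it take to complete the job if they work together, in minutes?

Combined rate: 1/40 + 1/32 = (4 + 5)/160 = 9/160 per minute.
Time = 1 ÷ (9/160) = 160/9 minutes.

160/9 minutes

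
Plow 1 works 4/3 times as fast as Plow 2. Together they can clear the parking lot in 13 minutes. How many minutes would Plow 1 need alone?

Let Plow 2's rate be r; then Plow 1's rate is (4/3)r, so together (4/3 + 1)r = (7/3)r = 1/13.
Thus r = 3/91 per minute.
Plow 2 alone: 91/3 minutes; Plow 1 alone: 91/4 minutes.

91/4 minutes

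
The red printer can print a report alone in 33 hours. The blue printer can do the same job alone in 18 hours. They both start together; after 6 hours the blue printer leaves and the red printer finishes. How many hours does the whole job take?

In the first 6 hours the combined rate is 17/198, so 17/33 of the job is done, leaving 16/33.
After the blue printer leaves the rate is 1/33 per hour; the remaining 16/33 takes 16 hours.
Total = 6 + 16 = 22 hours.

22 hours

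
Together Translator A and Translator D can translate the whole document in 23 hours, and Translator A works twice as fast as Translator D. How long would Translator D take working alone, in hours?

69 hours

Let Translator D's rate be r; then Translator A's rate is 2r, so together (2 + 1)r = 3r = 1/23.
Thus r = 1/69 per hour.
Translator D alone: 69 hours; Translator A alone: 69/2 hours.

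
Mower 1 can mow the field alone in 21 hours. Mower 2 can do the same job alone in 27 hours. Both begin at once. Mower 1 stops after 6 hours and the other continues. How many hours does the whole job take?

In the first 6 hours the combined rate is 16/189, so 32/63 of the job is done, leaving 31/63.
After mower 1 leaves the rate is 1/27 per hour; the remaining 31/63 takes 93/7 hours.
Total = 6 + 93/7 = 135/7 hours.

135/7 hours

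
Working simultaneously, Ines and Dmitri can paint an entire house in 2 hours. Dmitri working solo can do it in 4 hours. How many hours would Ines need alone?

4 hours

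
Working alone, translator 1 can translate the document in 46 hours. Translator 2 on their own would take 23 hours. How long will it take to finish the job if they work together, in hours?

Combined rate: 1/46 + 1/23 = (1 + 2)/46 = 3/46 per hour.
Time = 1 ÷ (3/46) = 46/3 hours.

46/3 hours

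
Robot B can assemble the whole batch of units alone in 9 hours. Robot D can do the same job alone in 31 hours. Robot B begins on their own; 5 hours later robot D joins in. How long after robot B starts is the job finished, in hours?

81/10 hours

In the first 5 hours robot B alone does 5/9 of the job, leaving 4/9.
Once everyone is working, combined rate: 1/9 + 1/31 = (31 + 9)/279 = 40/279 per hour.
Remaining 4/9 at 40/279 per hour takes 31/10 hours.
Total from the start = 5 + 31/10 = 81/10 hours.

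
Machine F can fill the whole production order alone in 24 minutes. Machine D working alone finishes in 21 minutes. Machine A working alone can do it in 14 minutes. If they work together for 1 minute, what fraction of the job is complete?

9/56

Combined rate: 1/24 + 1/21 + 1/14 = (7 + 8 + 12)/168 = 27/168 = 9/56 per minute.
In 1 minute they complete 1·9/56 = 9/56 of the job.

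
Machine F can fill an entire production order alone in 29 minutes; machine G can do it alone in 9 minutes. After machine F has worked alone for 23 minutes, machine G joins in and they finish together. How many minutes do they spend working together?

27/19 minutes

In 23 minutes machine F does 23/29 of the job, leaving 6/29.
Machine F and machine G together work at 38/261 per minute, so finishing takes 6/29 ÷ 38/261 = 27/19 minutes.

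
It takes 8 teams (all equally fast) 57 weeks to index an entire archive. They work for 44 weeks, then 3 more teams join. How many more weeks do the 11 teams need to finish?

104/11 weeks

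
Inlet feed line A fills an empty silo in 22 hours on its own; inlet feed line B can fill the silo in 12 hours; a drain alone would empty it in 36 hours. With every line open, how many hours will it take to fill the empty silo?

99/10 hours

Net rate = 1/22 + 1/12 − 1/36 = (18 + 33 − 11)/396 = 40/396 = 10/99 per hour.
Filling time = 1 ÷ (10/99) = 99/10 hours.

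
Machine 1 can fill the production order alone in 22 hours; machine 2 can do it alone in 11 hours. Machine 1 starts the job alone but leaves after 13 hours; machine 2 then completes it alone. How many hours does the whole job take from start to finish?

35/2 hours

In 13 hours machine 1 does 13/22 of the job, leaving 9/22.
Machine 2 works at 1/11 per hour, so finishing takes 9/22 ÷ 1/11 = 9/2 hours.
Total time = 13 + 9/2 = 35/2 hours.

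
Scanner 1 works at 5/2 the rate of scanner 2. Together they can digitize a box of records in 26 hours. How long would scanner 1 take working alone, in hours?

182/5 hours

Let scanner 2's rate be r; then scanner 1's rate is (5/2)r, so together (5/2 + 1)r = (7/2)r = 1/26.
Thus r = 1/91 per hour.
Scanner 2 alone: 91 hours; scanner 1 alone: 182/5 hours.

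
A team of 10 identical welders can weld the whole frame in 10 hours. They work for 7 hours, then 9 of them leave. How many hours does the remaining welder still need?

30 hours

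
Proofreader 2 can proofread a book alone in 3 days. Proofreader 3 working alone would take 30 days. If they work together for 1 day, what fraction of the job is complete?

Combined rate: 1/3 + 1/30 = (10 + 1)/30 = 11/30 per day.
In 1 day they complete 1·11/30 = 11/30 of the job.

11/30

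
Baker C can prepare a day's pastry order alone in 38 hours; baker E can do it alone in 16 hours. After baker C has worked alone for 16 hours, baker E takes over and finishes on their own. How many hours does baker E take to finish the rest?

In 16 hours baker C does 16/38 = 8/19 of the job, leaving 11/19.
Baker E works at 1/16 per hour, so finishing takes 11/19 ÷ 1/16 = 176/19 hours.

176/19 hours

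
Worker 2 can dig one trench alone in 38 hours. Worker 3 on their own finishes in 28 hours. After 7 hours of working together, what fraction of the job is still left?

43/76

Combined rate: 1/38 + 1/28 = (14 + 19)/532 = 33/532 per hour.
In 7 hours they complete 7·33/532 = 33/76 of the job.
So 43/76 remains.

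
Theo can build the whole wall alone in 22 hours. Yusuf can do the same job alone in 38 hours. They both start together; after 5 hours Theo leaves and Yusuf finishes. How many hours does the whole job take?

323/11 hours

In the first 5 hours the combined rate is 15/209, so 75/209 of the job is done, leaving 134/209.
After Theo leaves the rate is 1/38 per hour; the remaining 134/209 takes 268/11 hours.
Total = 5 + 268/11 = 323/11 hours.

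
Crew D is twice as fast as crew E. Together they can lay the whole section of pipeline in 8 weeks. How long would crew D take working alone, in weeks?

12 weeks

Let crew E's rate be r; then crew D's rate is 2r, so together (2 + 1)r = 3r = 1/8.
Thus r = 1/24 per week.
Crew E alone: 24 weeks; crew D alone: 12 weeks.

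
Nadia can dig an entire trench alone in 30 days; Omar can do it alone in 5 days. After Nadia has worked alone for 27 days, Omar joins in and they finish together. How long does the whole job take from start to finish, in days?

In 27 days Nadia does 27/30 = 9/10 of the job, leaving 1/10.
Nadia and Omar together work at 7/30 per day, so finishing takes 1/10 ÷ 7/30 = 3/7 days.
Total time = 27 + 3/7 = 192/7 days.

192/7 days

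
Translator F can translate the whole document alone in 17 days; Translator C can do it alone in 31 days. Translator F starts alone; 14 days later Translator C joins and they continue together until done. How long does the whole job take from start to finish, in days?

255/16 days

In 14 days Translator F does 14/17 of the job, leaving 3/17.
Translator F and Translator C together work at 48/527 per day, so finishing takes 3/17 ÷ 48/527 = 31/16 days.
Total time = 14 + 31/16 = 255/16 days.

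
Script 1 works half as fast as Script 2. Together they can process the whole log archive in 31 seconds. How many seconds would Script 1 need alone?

Let Script 2's rate be r; then Script 1's rate is (1/2)r, so together (1/2 + 1)r = (3/2)r = 1/31.
Thus r = 2/93 per second.
Script 2 alone: 93/2 seconds; Script 1 alone: 93 seconds.

93 seconds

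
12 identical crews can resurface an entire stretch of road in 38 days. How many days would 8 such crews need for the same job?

Total work is 12·38 = 456 crew-days.
With 8 crews: 456/8 = 57 days.

57 days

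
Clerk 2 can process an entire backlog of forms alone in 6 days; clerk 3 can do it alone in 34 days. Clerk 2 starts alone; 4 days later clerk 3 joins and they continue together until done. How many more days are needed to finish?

In 4 days clerk 2 does 4/6 = 2/3 of the job, leaving 1/3.
Clerk 2 and clerk 3 together work at 10/51 per day, so finishing takes 1/3 ÷ 10/51 = 17/10 days.

17/10 days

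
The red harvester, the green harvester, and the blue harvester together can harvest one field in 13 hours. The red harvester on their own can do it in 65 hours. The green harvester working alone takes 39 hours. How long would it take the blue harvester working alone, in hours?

Combined rate is 1/13 per hour.
Known contribution: 1/65 + 1/39 = (3 + 5)/195 = 8/195 per hour.
So the blue harvester's rate is 1/13 − 8/195 = 7/195, meaning 195/7 hours alone.

195/7 hours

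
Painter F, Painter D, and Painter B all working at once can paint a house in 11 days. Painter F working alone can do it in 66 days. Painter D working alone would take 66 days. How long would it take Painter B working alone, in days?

Combined rate is 1/11 per day.
Known contribution: 1/66 + 1/66 = (1 + 1)/66 = 2/66 = 1/33 per day.
So Painter B's rate is 1/11 − 1/33 = 2/33, meaning 33/2 days alone.

33/2 days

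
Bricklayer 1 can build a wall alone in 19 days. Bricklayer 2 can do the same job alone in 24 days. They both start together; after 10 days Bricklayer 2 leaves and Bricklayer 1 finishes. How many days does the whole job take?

133/12 days

In the first 10 days the combined rate is 43/456, so 215/228 of the job is done, leaving 13/228.
After Bricklayer 2 leaves the rate is 1/19 per day; the remaining 13/228 takes 13/12 days.
Total = 10 + 13/12 = 133/12 days.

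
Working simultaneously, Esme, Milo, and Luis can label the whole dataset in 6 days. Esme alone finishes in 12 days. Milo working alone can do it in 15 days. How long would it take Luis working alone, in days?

Combined rate is 1/6 per day.
Known contribution: 1/12 + 1/15 = (5 + 4)/60 = 9/60 = 3/20 per day.
So Luis's rate is 1/6 − 3/20 = 1/60, meaning 60 days alone.

60 days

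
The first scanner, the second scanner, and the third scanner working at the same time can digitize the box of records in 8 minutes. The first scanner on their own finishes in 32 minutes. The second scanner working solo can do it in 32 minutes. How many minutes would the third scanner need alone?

16 minutes

Combined rate is 1/8 per minute.
Known contribution: 1/32 + 1/32 = (1 + 1)/32 = 2/32 = 1/16 per minute.
So the third scanner's rate is 1/8 − 1/16 = 1/16, meaning 16 minutes alone.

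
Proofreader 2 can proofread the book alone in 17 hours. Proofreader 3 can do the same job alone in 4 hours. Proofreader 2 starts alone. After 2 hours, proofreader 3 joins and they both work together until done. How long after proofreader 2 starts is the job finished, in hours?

34/7 hours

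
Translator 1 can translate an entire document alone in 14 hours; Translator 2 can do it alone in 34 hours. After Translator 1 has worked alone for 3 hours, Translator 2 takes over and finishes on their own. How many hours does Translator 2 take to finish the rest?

In 3 hours Translator 1 does 3/14 of the job, leaving 11/14.
Translator 2 works at 1/34 per hour, so finishing takes 11/14 ÷ 1/34 = 187/7 hours.

187/7 hours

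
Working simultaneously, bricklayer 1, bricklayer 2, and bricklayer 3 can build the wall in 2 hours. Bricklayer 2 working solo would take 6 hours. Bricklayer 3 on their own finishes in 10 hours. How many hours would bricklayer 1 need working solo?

30/7 hours

Combined rate is 1/2 per hour.
Known contribution: 1/6 + 1/10 = (5 + 3)/30 = 8/30 = 4/15 per hour.
So bricklayer 1's rate is 1/2 − 4/15 = 7/30, meaning 30/7 hours alone.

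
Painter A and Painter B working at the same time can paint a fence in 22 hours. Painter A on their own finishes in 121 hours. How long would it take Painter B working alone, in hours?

Combined rate is 1/22 per hour.
Known contribution: 1/121 per hour.
So Painter B's rate is 1/22 − 1/121 = 9/242, meaning 242/9 hours alone.

242/9 hours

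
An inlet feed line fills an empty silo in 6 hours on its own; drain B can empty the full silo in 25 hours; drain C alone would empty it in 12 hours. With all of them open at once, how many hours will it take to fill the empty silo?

300/13 hours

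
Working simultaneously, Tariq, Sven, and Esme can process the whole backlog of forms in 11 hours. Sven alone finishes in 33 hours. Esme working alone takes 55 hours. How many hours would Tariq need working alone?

165/7 hours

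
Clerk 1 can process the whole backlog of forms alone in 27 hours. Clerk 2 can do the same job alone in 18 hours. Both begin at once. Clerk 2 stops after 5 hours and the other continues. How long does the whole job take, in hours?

In the first 5 hours the combined rate is 5/54, so 25/54 of the job is done, leaving 29/54.
After clerk 2 leaves the rate is 1/27 per hour; the remaining 29/54 takes 29/2 hours.
Total = 5 + 29/2 = 39/2 hours.

39/2 hours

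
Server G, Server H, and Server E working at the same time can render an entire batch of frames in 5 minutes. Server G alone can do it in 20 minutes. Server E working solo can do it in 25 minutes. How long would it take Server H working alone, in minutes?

Combined rate is 1/5 per minute.
Known contribution: 1/20 + 1/25 = (5 + 4)/100 = 9/100 per minute.
So Server H's rate is 1/5 − 9/100 = 11/100, meaning 100/11 minutes alone.

100/11 minutes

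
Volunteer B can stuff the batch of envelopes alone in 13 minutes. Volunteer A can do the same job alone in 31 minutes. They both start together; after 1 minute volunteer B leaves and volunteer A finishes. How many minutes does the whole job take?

372/13 minutes

In the first 1 minute the combined rate is 44/403, so 44/403 of the job is done, leaving 359/403.
After volunteer B leaves the rate is 1/31 per minute; the remaining 359/403 takes 359/13 minutes.
Total = 1 + 359/13 = 372/13 minutes.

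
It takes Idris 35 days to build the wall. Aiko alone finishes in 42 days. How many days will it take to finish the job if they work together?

Combined rate: 1/35 + 1/42 = (6 + 5)/210 = 11/210 per day.
Time = 1 ÷ (11/210) = 210/11 days.

210/11 days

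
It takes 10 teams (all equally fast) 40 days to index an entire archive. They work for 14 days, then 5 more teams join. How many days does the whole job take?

One team does 1/400 of the job per day.
After 14 days with 10 teams, 7/20 is done (13/20 left).
With 15 teams the rate is 15/400 = 3/80, so the rest takes 13/20 ÷ 3/80 = 52/3 days.
Total = 14 + 52/3 = 94/3 days.

94/3 days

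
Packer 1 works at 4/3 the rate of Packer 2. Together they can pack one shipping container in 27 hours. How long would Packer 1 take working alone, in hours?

Let Packer 2's rate be r; then Packer 1's rate is (4/3)r, so together (4/3 + 1)r = (7/3)r = 1/27.
Thus r = 1/63 per hour.
Packer 2 alone: 63 hours; Packer 1 alone: 189/4 hours.

189/4 hours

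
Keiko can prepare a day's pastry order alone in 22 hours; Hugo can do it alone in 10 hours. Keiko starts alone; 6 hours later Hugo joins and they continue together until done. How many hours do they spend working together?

5 hours

In 6 hours Keiko does 6/22 = 3/11 of the job, leaving 8/11.
Keiko and Hugo together work at 8/55 per hour, so finishing takes 8/11 ÷ 8/55 = 5 hours.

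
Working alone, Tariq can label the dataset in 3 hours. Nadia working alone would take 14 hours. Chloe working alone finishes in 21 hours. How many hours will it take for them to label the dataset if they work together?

42/19 hours

Combined rate: 1/3 + 1/14 + 1/21 = (14 + 3 + 2)/42 = 19/42 per hour.
Time = 1 ÷ (19/42) = 42/19 hours.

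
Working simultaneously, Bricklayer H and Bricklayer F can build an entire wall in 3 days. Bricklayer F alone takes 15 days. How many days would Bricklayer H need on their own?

15/4 days

Combined rate is 1/3 per day.
Known contribution: 1/15 per day.
So Bricklayer H's rate is 1/3 − 1/15 = 4/15, meaning 15/4 days alone.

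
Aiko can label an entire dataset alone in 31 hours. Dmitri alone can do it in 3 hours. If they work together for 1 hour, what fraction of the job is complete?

Combined rate: 1/31 + 1/3 = (3 + 31)/93 = 34/93 per hour.
In 1 hour they complete 1·34/93 = 34/93 of the job.

34/93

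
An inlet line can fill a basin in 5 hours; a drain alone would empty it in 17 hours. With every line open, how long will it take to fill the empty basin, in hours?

85/12 hours

Net rate = 1/5 − 1/17 = (17 − 5)/85 = 12/85 per hour.
Filling time = 1 ÷ (12/85) = 85/12 hours.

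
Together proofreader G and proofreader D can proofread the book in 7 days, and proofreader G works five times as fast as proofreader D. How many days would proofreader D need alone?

Let proofreader D's rate be r; then proofreader G's rate is 5r, so together (5 + 1)r = 6r = 1/7.
Thus r = 1/42 per day.
Proofreader D alone: 42 days; proofreader G alone: 42/5 days.

42 days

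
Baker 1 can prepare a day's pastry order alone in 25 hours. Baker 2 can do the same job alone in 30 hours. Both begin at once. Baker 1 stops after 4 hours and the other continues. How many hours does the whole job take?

In the first 4 hours the combined rate is 11/150, so 22/75 of the job is done, leaving 53/75.
After Baker 1 leaves the rate is 1/30 per hour; the remaining 53/75 takes 106/5 hours.
Total = 4 + 106/5 = 126/5 hours.

126/5 hours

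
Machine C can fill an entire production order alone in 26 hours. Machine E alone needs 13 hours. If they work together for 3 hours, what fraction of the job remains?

17/26

Combined rate: 1/26 + 1/13 = (1 + 2)/26 = 3/26 per hour.
In 3 hours they complete 3·3/26 = 9/26 of the job.
So 17/26 remains.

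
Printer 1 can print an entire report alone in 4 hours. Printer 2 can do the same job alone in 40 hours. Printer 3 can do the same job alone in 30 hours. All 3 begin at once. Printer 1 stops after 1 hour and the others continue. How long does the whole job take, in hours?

In the first 1 hour the combined rate is 37/120, so 37/120 of the job is done, leaving 83/120.
After Printer 1 leaves the rate is 7/120 per hour; the remaining 83/120 takes 83/7 hours.
Total = 1 + 83/7 = 90/7 hours.

90/7 hours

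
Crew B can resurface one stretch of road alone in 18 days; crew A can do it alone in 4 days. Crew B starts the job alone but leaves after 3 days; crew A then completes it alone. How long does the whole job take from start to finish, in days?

19/3 days

In 3 days crew B does 3/18 = 1/6 of the job, leaving 5/6.
Crew A works at 1/4 per day, so finishing takes 5/6 ÷ 1/4 = 10/3 days.
Total time = 3 + 10/3 = 19/3 days.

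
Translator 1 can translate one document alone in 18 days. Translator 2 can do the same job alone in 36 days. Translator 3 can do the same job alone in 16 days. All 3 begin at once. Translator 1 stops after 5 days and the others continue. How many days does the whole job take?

In the first 5 days the combined rate is 7/48, so 35/48 of the job is done, leaving 13/48.
After translator 1 leaves the rate is 13/144 per day; the remaining 13/48 takes 3 days.
Total = 5 + 3 = 8 days.

8 days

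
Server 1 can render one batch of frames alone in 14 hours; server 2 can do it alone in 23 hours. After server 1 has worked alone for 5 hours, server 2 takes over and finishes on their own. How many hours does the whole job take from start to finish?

In 5 hours server 1 does 5/14 of the job, leaving 9/14.
Server 2 works at 1/23 per hour, so finishing takes 9/14 ÷ 1/23 = 207/14 hours.
Total time = 5 + 207/14 = 277/14 hours.

277/14 hours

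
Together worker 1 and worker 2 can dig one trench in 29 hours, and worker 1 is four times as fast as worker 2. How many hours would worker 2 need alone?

145 hours

Let worker 2's rate be r; then worker 1's rate is 4r, so together (4 + 1)r = 5r = 1/29.
Thus r = 1/145 per hour.
Worker 2 alone: 145 hours; worker 1 alone: 145/4 hours.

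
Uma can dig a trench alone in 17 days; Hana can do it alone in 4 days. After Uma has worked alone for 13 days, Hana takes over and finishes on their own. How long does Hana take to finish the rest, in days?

In 13 days Uma does 13/17 of the job, leaving 4/17.
Hana works at 1/4 per day, so finishing takes 4/17 ÷ 1/4 = 16/17 days.

16/17 days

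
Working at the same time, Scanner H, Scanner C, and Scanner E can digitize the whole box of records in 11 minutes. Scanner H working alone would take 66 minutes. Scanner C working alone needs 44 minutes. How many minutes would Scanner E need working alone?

Combined rate is 1/11 per minute.
Known contribution: 1/66 + 1/44 = (2 + 3)/132 = 5/132 per minute.
So Scanner E's rate is 1/11 − 5/132 = 7/132, meaning 132/7 minutes alone.

132/7 minutes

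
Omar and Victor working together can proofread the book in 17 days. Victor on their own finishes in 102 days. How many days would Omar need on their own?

102/5 days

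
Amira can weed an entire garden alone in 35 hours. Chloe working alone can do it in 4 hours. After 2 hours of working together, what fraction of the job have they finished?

39/70

Combined rate: 1/35 + 1/4 = (4 + 35)/140 = 39/140 per hour.
In 2 hours they complete 2·39/140 = 39/70 of the job.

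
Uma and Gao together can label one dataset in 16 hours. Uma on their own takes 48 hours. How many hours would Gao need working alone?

Combined rate is 1/16 per hour.
Known contribution: 1/48 per hour.
So Gao's rate is 1/16 − 1/48 = 1/24, meaning 24 hours alone.

24 hours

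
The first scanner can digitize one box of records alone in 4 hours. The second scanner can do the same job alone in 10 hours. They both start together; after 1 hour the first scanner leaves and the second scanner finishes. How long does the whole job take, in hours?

In the first 1 hour the combined rate is 7/20, so 7/20 of the job is done, leaving 13/20.
After the first scanner leaves the rate is 1/10 per hour; the remaining 13/20 takes 13/2 hours.
Total = 1 + 13/2 = 15/2 hours.

15/2 hours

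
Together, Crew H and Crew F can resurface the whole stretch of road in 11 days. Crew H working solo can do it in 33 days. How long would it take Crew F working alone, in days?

33/2 days

Combined rate is 1/11 per day.
Known contribution: 1/33 per day.
So Crew F's rate is 1/11 − 1/33 = 2/33, meaning 33/2 days alone.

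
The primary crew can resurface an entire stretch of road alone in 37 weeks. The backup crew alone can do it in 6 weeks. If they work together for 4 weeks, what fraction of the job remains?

25/111

Combined rate: 1/37 + 1/6 = (6 + 37)/222 = 43/222 per week.
In 4 weeks they complete 4·43/222 = 86/111 of the job.
So 25/111 remains.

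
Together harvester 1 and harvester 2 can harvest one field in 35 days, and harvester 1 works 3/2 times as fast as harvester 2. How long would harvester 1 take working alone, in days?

Let harvester 2's rate be r; then harvester 1's rate is (3/2)r, so together (3/2 + 1)r = (5/2)r = 1/35.
Thus r = 2/175 per day.
Harvester 2 alone: 175/2 days; harvester 1 alone: 175/3 days.

175/3 days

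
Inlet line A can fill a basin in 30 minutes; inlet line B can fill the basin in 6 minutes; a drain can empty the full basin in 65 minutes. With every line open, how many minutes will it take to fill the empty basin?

65/12 minutes

Net rate = 1/30 + 1/6 − 1/65 = (13 + 65 − 6)/390 = 72/390 = 12/65 per minute.
Filling time = 1 ÷ (12/65) = 65/12 minutes.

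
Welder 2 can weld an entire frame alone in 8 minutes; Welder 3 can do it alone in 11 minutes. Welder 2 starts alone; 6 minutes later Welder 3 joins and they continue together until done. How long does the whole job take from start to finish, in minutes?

136/19 minutes

In 6 minutes Welder 2 does 6/8 = 3/4 of the job, leaving 1/4.
Welder 2 and Welder 3 together work at 19/88 per minute, so finishing takes 1/4 ÷ 19/88 = 22/19 minutes.
Total time = 6 + 22/19 = 136/19 minutes.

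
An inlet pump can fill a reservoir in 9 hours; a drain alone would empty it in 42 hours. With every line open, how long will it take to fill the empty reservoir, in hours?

126/11 hours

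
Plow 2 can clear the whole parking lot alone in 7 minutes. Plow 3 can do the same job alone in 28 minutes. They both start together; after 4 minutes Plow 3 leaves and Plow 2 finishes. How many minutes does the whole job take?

In the first 4 minutes the combined rate is 5/28, so 5/7 of the job is done, leaving 2/7.
After Plow 3 leaves the rate is 1/7 per minute; the remaining 2/7 takes 2 minutes.
Total = 4 + 2 = 6 minutes.

6 minutes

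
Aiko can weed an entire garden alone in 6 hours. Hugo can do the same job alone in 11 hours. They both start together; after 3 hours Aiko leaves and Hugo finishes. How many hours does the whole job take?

11/2 hours

In the first 3 hours the combined rate is 17/66, so 17/22 of the job is done, leaving 5/22.
After Aiko leaves the rate is 1/11 per hour; the remaining 5/22 takes 5/2 hours.
Total = 3 + 5/2 = 11/2 hours.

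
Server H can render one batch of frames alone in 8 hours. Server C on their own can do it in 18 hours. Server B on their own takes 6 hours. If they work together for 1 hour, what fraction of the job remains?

Combined rate: 1/8 + 1/18 + 1/6 = (9 + 4 + 12)/72 = 25/72 per hour.
In 1 hour they complete 1·25/72 = 25/72 of the job.
So 47/72 remains.

47/72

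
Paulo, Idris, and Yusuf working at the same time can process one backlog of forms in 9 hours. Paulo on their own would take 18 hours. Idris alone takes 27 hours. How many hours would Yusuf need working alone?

54 hours

Combined rate is 1/9 per hour.
Known contribution: 1/18 + 1/27 = (3 + 2)/54 = 5/54 per hour.
So Yusuf's rate is 1/9 − 5/54 = 1/54, meaning 54 hours alone.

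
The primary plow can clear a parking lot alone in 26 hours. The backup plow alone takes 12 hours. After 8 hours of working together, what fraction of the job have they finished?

Combined rate: 1/26 + 1/12 = (6 + 13)/156 = 19/156 per hour.
In 8 hours they complete 8·19/156 = 38/39 of the job.

38/39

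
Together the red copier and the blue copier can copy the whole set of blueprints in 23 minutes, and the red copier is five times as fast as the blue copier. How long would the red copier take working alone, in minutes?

Let the blue copier's rate be r; then the red copier's rate is 5r, so together (5 + 1)r = 6r = 1/23.
Thus r = 1/138 per minute.
The blue copier alone: 138 minutes; the red copier alone: 138/5 minutes.

138/5 minutes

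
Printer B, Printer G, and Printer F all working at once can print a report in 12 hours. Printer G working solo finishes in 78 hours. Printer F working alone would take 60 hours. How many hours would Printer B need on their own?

Combined rate is 1/12 per hour.
Known contribution: 1/78 + 1/60 = (10 + 13)/780 = 23/780 per hour.
So Printer B's rate is 1/12 − 23/780 = 7/130, meaning 130/7 hours alone.

130/7 hours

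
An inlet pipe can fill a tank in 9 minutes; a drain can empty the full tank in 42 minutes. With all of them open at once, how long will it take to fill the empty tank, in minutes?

126/11 minutes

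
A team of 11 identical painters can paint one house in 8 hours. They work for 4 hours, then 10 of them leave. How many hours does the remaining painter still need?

44 hours

One painter does 1/88 of the job per hour.
After 4 hours with 11 painters, 1/2 is done (1/2 left).
With 1 painter the rate is 1/88, so the rest takes 1/2 ÷ 1/88 = 44 hours.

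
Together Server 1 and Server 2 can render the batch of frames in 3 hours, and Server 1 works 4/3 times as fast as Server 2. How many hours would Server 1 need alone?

Let Server 2's rate be r; then Server 1's rate is (4/3)r, so together (4/3 + 1)r = (7/3)r = 1/3.
Thus r = 1/7 per hour.
Server 2 alone: 7 hours; Server 1 alone: 21/4 hours.

21/4 hours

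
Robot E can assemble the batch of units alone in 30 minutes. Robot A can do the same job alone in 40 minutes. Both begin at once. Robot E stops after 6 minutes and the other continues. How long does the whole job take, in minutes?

In the first 6 minutes the combined rate is 7/120, so 7/20 of the job is done, leaving 13/20.
After Robot E leaves the rate is 1/40 per minute; the remaining 13/20 takes 26 minutes.
Total = 6 + 26 = 32 minutes.

32 minutes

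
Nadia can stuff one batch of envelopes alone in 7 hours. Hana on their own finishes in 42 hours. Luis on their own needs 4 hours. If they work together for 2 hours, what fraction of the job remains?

Combined rate: 1/7 + 1/42 + 1/4 = (12 + 2 + 21)/84 = 35/84 = 5/12 per hour.
In 2 hours they complete 2·5/12 = 5/6 of the job.
So 1/6 remains.

1/6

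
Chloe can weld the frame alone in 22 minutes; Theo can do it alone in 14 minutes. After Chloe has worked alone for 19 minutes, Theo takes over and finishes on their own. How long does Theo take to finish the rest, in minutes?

In 19 minutes Chloe does 19/22 of the job, leaving 3/22.
Theo works at 1/14 per minute, so finishing takes 3/22 ÷ 1/14 = 21/11 minutes.

21/11 minutes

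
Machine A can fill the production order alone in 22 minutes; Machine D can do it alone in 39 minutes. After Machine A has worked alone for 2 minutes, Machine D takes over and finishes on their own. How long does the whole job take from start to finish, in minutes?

In 2 minutes Machine A does 2/22 = 1/11 of the job, leaving 10/11.
Machine D works at 1/39 per minute, so finishing takes 10/11 ÷ 1/39 = 390/11 minutes.
Total time = 2 + 390/11 = 412/11 minutes.

412/11 minutes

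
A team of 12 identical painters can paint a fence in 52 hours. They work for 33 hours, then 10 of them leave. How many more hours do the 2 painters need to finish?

114 hours

One painter does 1/624 of the job per hour.
After 33 hours with 12 painters, 33/52 is done (19/52 left).
With 2 painters the rate is 2/624 = 1/312, so the rest takes 19/52 ÷ 1/312 = 114 hours.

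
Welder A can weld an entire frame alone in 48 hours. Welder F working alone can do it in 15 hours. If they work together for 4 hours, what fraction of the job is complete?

7/20

Combined rate: 1/48 + 1/15 = (5 + 16)/240 = 21/240 = 7/80 per hour.
In 4 hours they complete 4·7/80 = 7/20 of the job.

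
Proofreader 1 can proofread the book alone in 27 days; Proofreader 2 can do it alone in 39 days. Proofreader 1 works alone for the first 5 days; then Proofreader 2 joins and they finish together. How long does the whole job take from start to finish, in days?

18 days

In 5 days Proofreader 1 does 5/27 of the job, leaving 22/27.
Proofreader 1 and Proofreader 2 together work at 22/351 per day, so finishing takes 22/27 ÷ 22/351 = 13 days.
Total time = 5 + 13 = 18 days.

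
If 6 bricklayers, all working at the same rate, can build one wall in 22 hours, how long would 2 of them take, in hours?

Total work is 6·22 = 132 bricklayer-hours.
With 2 bricklayers: 132/2 = 66 hours.

66 hours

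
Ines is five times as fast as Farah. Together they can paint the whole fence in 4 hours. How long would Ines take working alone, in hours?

24/5 hours

Let Farah's rate be r; then Ines's rate is 5r, so together (5 + 1)r = 6r = 1/4.
Thus r = 1/24 per hour.
Farah alone: 24 hours; Ines alone: 24/5 hours.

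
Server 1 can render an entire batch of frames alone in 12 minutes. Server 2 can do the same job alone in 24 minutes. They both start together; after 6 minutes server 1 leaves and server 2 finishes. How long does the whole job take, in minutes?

In the first 6 minutes the combined rate is 1/8, so 3/4 of the job is done, leaving 1/4.
After server 1 leaves the rate is 1/24 per minute; the remaining 1/4 takes 6 minutes.
Total = 6 + 6 = 12 minutes.

12 minutes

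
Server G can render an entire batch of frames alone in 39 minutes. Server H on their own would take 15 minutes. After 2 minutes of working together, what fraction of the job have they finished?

Combined rate: 1/39 + 1/15 = (5 + 13)/195 = 18/195 = 6/65 per minute.
In 2 minutes they complete 2·6/65 = 12/65 of the job.

12/65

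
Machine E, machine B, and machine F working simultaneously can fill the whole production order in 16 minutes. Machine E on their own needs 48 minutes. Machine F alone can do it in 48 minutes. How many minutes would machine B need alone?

Combined rate is 1/16 per minute.
Known contribution: 1/48 + 1/48 = (1 + 1)/48 = 2/48 = 1/24 per minute.
So machine B's rate is 1/16 − 1/24 = 1/48, meaning 48 minutes alone.

48 minutes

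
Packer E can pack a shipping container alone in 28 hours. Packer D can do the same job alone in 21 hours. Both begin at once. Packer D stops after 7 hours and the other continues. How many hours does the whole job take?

In the first 7 hours the combined rate is 1/12, so 7/12 of the job is done, leaving 5/12.
After Packer D leaves the rate is 1/28 per hour; the remaining 5/12 takes 35/3 hours.
Total = 7 + 35/3 = 56/3 hours.

56/3 hours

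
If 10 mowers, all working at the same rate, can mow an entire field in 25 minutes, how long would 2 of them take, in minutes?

Total work is 10·25 = 250 mower-minutes.
With 2 mowers: 250/2 = 125 minutes.

125 minutes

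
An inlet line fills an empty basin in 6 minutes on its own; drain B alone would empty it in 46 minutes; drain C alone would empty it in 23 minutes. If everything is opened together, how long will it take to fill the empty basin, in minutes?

Net rate = 1/6 − 1/46 − 1/23 = (23 − 3 − 6)/138 = 14/138 = 7/69 per minute.
Filling time = 1 ÷ (7/69) = 69/7 minutes.

69/7 minutes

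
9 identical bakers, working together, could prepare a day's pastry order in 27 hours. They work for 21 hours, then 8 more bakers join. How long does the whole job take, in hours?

411/17 hours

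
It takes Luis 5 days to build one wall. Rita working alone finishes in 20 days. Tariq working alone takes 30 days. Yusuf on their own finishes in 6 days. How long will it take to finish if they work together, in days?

Combined rate: 1/5 + 1/20 + 1/30 + 1/6 = (12 + 3 + 2 + 10)/60 = 27/60 = 9/20 per day.
Time = 1 ÷ (9/20) = 20/9 days.

20/9 days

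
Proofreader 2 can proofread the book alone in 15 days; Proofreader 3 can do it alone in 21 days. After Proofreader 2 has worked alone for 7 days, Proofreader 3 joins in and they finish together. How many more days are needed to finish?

In 7 days Proofreader 2 does 7/15 of the job, leaving 8/15.
Proofreader 2 and Proofreader 3 together work at 4/35 per day, so finishing takes 8/15 ÷ 4/35 = 14/3 days.

14/3 days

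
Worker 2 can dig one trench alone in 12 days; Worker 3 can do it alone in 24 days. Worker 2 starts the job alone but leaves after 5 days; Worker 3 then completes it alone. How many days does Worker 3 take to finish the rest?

In 5 days Worker 2 does 5/12 of the job, leaving 7/12.
Worker 3 works at 1/24 per day, so finishing takes 7/12 ÷ 1/24 = 14 days.

14 days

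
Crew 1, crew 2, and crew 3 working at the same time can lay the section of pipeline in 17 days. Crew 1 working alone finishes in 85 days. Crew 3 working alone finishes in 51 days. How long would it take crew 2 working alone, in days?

Combined rate is 1/17 per day.
Known contribution: 1/85 + 1/51 = (3 + 5)/255 = 8/255 per day.
So crew 2's rate is 1/17 − 8/255 = 7/255, meaning 255/7 days alone.

255/7 days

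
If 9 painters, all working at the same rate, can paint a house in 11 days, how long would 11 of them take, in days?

9 days

Total work is 9·11 = 99 painter-days.
With 11 painters: 99/11 = 9 days.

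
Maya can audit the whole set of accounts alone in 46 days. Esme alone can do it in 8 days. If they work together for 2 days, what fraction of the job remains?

Combined rate: 1/46 + 1/8 = (4 + 23)/184 = 27/184 per day.
In 2 days they complete 2·27/184 = 27/92 of the job.
So 65/92 remains.

65/92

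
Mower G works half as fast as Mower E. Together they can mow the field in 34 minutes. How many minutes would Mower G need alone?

102 minutes

Let Mower E's rate be r; then Mower G's rate is (1/2)r, so together (1/2 + 1)r = (3/2)r = 1/34.
Thus r = 1/51 per minute.
Mower E alone: 51 minutes; Mower G alone: 102 minutes.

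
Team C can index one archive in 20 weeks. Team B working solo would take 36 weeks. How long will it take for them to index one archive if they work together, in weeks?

Combined rate: 1/20 + 1/36 = (9 + 5)/180 = 14/180 = 7/90 per week.
Time = 1 ÷ (7/90) = 90/7 weeks.

90/7 weeks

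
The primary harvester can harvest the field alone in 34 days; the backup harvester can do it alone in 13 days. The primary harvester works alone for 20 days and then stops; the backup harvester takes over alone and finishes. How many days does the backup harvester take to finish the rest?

In 20 days the primary harvester does 20/34 = 10/17 of the job, leaving 7/17.
The backup harvester works at 1/13 per day, so finishing takes 7/17 ÷ 1/13 = 91/17 days.

91/17 days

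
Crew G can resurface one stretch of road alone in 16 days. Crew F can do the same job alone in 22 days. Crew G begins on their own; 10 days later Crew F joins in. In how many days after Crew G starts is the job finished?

256/19 days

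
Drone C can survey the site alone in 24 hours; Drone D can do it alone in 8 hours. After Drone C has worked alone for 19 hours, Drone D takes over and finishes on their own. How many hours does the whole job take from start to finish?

62/3 hours

In 19 hours Drone C does 19/24 of the job, leaving 5/24.
Drone D works at 1/8 per hour, so finishing takes 5/24 ÷ 1/8 = 5/3 hours.
Total time = 19 + 5/3 = 62/3 hours.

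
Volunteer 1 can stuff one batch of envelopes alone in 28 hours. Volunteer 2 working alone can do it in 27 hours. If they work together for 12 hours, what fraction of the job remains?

8/63

Combined rate: 1/28 + 1/27 = (27 + 28)/756 = 55/756 per hour.
In 12 hours they complete 12·55/756 = 55/63 of the job.
So 8/63 remains.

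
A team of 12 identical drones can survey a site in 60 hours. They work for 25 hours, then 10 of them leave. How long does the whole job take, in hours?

235 hours

One drone does 1/720 of the job per hour.
After 25 hours with 12 drones, 5/12 is done (7/12 left).
With 2 drones the rate is 2/720 = 1/360, so the rest takes 7/12 ÷ 1/360 = 210 hours.
Total = 25 + 210 = 235 hours.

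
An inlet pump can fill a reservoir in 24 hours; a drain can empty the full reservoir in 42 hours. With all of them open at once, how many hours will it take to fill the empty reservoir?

56 hours

Net rate = 1/24 − 1/42 = (7 − 4)/168 = 3/168 = 1/56 per hour.
Filling time = 1 ÷ (1/56) = 56 hours.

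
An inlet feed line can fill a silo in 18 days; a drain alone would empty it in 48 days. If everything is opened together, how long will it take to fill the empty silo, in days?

144/5 days

Net rate = 1/18 − 1/48 = (8 − 3)/144 = 5/144 per day.
Filling time = 1 ÷ (5/144) = 144/5 days.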